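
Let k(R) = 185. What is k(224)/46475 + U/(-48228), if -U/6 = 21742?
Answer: 101194648/37356605 ≈ 2.7089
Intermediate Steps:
U = -130452 (U = -6*21742 = -130452)
k(224)/46475 + U/(-48228) = 185/46475 - 130452/(-48228) = 185*(1/46475) - 130452*(-1/48228) = 37/9295 + 10871/4019 = 101194648/37356605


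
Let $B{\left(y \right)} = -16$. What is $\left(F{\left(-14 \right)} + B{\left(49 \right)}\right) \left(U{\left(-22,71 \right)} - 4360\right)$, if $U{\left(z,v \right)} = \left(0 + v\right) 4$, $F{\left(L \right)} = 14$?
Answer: $8152$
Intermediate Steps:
$U{\left(z,v \right)} = 4 v$ ($U{\left(z,v \right)} = v 4 = 4 v$)
$\left(F{\left(-14 \right)} + B{\left(49 \right)}\right) \left(U{\left(-22,71 \right)} - 4360\right) = \left(14 - 16\right) \left(4 \cdot 71 - 4360\right) = - 2 \left(284 - 4360\right) = \left(-2\right) \left(-4076\right) = 8152$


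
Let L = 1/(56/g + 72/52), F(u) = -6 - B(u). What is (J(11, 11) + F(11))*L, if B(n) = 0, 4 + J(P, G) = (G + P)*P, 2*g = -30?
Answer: -22620/229 ≈ -98.777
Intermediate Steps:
g = -15 (g = (½)*(-30) = -15)
J(P, G) = -4 + P*(G + P) (J(P, G) = -4 + (G + P)*P = -4 + P*(G + P))
F(u) = -6 (F(u) = -6 - 1*0 = -6 + 0 = -6)
L = -195/458 (L = 1/(56/(-15) + 72/52) = 1/(56*(-1/15) + 72*(1/52)) = 1/(-56/15 + 18/13) = 1/(-458/195) = -195/458 ≈ -0.42576)
(J(11, 11) + F(11))*L = ((-4 + 11² + 11*11) - 6)*(-195/458) = ((-4 + 121 + 121) - 6)*(-195/458) = (238 - 6)*(-195/458) = 232*(-195/458) = -22620/229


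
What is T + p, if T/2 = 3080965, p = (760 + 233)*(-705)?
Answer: 5461865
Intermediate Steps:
p = -700065 (p = 993*(-705) = -700065)
T = 6161930 (T = 2*3080965 = 6161930)
T + p = 6161930 - 700065 = 5461865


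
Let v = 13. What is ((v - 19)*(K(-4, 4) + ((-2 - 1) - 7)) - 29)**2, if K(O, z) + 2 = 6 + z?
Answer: 289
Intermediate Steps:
K(O, z) = 4 + z (K(O, z) = -2 + (6 + z) = 4 + z)
((v - 19)*(K(-4, 4) + ((-2 - 1) - 7)) - 29)**2 = ((13 - 19)*((4 + 4) + ((-2 - 1) - 7)) - 29)**2 = (-6*(8 + (-3 - 7)) - 29)**2 = (-6*(8 - 10) - 29)**2 = (-6*(-2) - 29)**2 = (12 - 29)**2 = (-17)**2 = 289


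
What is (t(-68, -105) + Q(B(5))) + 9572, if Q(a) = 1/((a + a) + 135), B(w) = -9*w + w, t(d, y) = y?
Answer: 520686/55 ≈ 9467.0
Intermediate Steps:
B(w) = -8*w
Q(a) = 1/(135 + 2*a) (Q(a) = 1/(2*a + 135) = 1/(135 + 2*a))
(t(-68, -105) + Q(B(5))) + 9572 = (-105 + 1/(135 + 2*(-8*5))) + 9572 = (-105 + 1/(135 + 2*(-40))) + 9572 = (-105 + 1/(135 - 80)) + 9572 = (-105 + 1/55) + 9572 = -5774/55 + 9572 = 520686/55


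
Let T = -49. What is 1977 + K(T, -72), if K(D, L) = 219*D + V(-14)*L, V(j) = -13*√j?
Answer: -8754 + 936*I*√14 ≈ -8754.0 + 3502.2*I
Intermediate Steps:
K(D, L) = 219*D - 13*I*L*√14 (K(D, L) = 219*D + (-13*I*√14)*L = 219*D - 13*I*L*√14)
1977 + K(T, -72) = 1977 + (219*(-49) - 13*I*(-72)*√14) = 1977 + (-10731 + 936*I*√14) = -8754 + 936*I*√14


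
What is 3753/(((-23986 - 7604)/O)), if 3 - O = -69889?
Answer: -4857494/585 ≈ -8303.4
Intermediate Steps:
O = 69892 (O = 3 - 1*(-69889) = 3 + 69889 = 69892)
3753/(((-23986 - 7604)/O)) = 3753/(((-23986 - 7604)/69892)) = 3753/((-31590*1/69892)) = 3753/(-15795/34946) = 3753*(-34946/15795) = -4857494/585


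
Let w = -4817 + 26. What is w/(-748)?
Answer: 4791/748 ≈ 6.4051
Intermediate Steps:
w = -4791
w/(-748) = -4791/(-748) = -4791*(-1/748) = 4791/748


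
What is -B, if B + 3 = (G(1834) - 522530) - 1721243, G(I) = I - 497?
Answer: 2242439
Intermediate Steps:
G(I) = -497 + I
B = -2242439 (B = -3 + (((-497 + 1834) - 522530) - 1721243) = -3 + ((1337 - 522530) - 1721243) = -3 + (-521193 - 1721243) = -3 - 2242436 = -2242439)
-B = -1*(-2242439) = 2242439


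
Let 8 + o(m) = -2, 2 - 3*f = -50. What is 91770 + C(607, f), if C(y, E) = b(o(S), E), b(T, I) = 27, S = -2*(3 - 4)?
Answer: 91797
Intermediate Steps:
f = 52/3 (f = ⅔ - ⅓*(-50) = ⅔ + 50/3 = 52/3 ≈ 17.333)
S = 2 (S = -2*(-1) = 2)
o(m) = -10 (o(m) = -8 - 2 = -10)
C(y, E) = 27
91770 + C(607, f) = 91770 + 27 = 91797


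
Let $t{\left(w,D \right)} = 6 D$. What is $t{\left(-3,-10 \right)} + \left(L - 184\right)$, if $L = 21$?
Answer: $-223$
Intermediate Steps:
$t{\left(-3,-10 \right)} + \left(L - 184\right) = 6 \left(-10\right) + \left(21 - 184\right) = -60 - 163 = -223$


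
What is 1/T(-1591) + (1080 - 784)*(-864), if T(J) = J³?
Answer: -1029949645549825/4027268071 ≈ -2.5574e+5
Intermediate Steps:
1/T(-1591) + (1080 - 784)*(-864) = 1/((-1591)³) + (1080 - 784)*(-864) = 1/(-4027268071) + 296*(-864) = -1/4027268071 - 255744 = -1029949645549825/4027268071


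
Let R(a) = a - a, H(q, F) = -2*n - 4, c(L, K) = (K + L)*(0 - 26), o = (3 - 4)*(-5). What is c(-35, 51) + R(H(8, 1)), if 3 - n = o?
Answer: -416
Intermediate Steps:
o = 5 (o = -1*(-5) = 5)
c(L, K) = -26*K - 26*L (c(L, K) = (K + L)*(-26) = -26*K - 26*L)
n = -2 (n = 3 - 1*5 = 3 - 5 = -2)
H(q, F) = 0 (H(q, F) = -2*(-2) - 4 = 4 - 4 = 0)
R(a) = 0
c(-35, 51) + R(H(8, 1)) = (-26*51 - 26*(-35)) + 0 = (-1326 + 910) + 0 = -416 + 0 = -416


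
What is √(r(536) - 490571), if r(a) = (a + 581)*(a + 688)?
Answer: √876637 ≈ 936.29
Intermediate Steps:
r(a) = (581 + a)*(688 + a)
√(r(536) - 490571) = √((399728 + 536² + 1269*536) - 490571) = √((399728 + 287296 + 680184) - 490571) = √(1367208 - 490571) = √876637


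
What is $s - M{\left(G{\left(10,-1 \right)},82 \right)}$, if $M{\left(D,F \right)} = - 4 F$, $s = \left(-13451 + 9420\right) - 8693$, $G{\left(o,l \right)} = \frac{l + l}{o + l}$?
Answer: $-12396$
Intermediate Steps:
$G{\left(o,l \right)} = \frac{2 l}{l + o}$
$s = -12724$ ($s = -4031 - 8693 = -12724$)
$s - M{\left(G{\left(10,-1 \right)},82 \right)} = -12724 - \left(-4\right) 82 = -12724 - -328 = -12724 + 328 = -12396$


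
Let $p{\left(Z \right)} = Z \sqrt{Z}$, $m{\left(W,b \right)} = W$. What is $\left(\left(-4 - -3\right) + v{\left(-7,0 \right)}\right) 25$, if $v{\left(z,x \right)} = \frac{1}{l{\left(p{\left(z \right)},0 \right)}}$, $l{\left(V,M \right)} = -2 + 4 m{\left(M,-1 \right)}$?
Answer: $- \frac{75}{2} \approx -37.5$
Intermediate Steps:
$p{\left(Z \right)} = Z^{\frac{3}{2}}$
$l{\left(V,M \right)} = -2 + 4 M$
$v{\left(z,x \right)} = - \frac{1}{2}$ ($v{\left(z,x \right)} = \frac{1}{-2 + 4 \cdot 0} = \frac{1}{-2 + 0} = \frac{1}{-2} = - \frac{1}{2}$)
$\left(\left(-4 - -3\right) + v{\left(-7,0 \right)}\right) 25 = \left(\left(-4 - -3\right) - \frac{1}{2}\right) 25 = \left(\left(-4 + 3\right) - \frac{1}{2}\right) 25 = \left(-1 - \frac{1}{2}\right) 25 = \left(- \frac{3}{2}\right) 25 = - \frac{75}{2}$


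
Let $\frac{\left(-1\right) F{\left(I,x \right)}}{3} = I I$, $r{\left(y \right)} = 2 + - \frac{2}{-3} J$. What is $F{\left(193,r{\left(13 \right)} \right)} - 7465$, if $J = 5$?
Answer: $-119212$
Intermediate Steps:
$r{\left(y \right)} = \frac{16}{3}$ ($r{\left(y \right)} = 2 + - \frac{2}{-3} \cdot 5 = 2 + \left(-2\right) \left(- \frac{1}{3}\right) 5 = 2 + \frac{2}{3} \cdot 5 = 2 + \frac{10}{3} = \frac{16}{3}$)
$F{\left(I,x \right)} = - 3 I^{2}$ ($F{\left(I,x \right)} = - 3 I I = - 3 I^{2}$)
$F{\left(193,r{\left(13 \right)} \right)} - 7465 = - 3 \cdot 193^{2} - 7465 = \left(-3\right) 37249 - 7465 = -111747 - 7465 = -119212$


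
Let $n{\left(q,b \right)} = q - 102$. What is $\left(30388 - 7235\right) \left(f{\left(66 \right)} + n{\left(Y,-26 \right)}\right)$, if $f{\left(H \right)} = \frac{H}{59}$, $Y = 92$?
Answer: $- \frac{12132172}{59} \approx -2.0563 \cdot 10^{5}$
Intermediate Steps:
$n{\left(q,b \right)} = -102 + q$
$f{\left(H \right)} = \frac{H}{59}$ ($f{\left(H \right)} = H \frac{1}{59} = \frac{H}{59}$)
$\left(30388 - 7235\right) \left(f{\left(66 \right)} + n{\left(Y,-26 \right)}\right) = \left(30388 - 7235\right) \left(\frac{1}{59} \cdot 66 + \left(-102 + 92\right)\right) = 23153 \left(\frac{66}{59} - 10\right) = 23153 \left(- \frac{524}{59}\right) = - \frac{12132172}{59}$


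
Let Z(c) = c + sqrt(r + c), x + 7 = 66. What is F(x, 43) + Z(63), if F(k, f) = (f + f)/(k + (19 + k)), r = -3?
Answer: 8717/137 + 2*sqrt(15) ≈ 71.374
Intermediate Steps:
x = 59 (x = -7 + 66 = 59)
F(k, f) = 2*f/(19 + 2*k) (F(k, f) = (2*f)/(19 + 2*k) = 2*f/(19 + 2*k))
Z(c) = c + sqrt(-3 + c)
F(x, 43) + Z(63) = 2*43/(19 + 2*59) + (63 + sqrt(-3 + 63)) = 2*43/(19 + 118) + (63 + sqrt(60)) = 2*43/137 + (63 + 2*sqrt(15)) = 2*43*(1/137) + (63 + 2*sqrt(15)) = 86/137 + (63 + 2*sqrt(15)) = 8717/137 + 2*sqrt(15)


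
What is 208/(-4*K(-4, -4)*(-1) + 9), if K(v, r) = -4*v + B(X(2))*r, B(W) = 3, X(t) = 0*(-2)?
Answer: 208/25 ≈ 8.3200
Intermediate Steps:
X(t) = 0
K(v, r) = -4*v + 3*r
208/(-4*K(-4, -4)*(-1) + 9) = 208/(-4*(-4*(-4) + 3*(-4))*(-1) + 9) = 208/(-4*(16 - 12)*(-1) + 9) = 208/(-4*4*(-1) + 9) = 208/(-16*(-1) + 9) = 208/(16 + 9) = 208/25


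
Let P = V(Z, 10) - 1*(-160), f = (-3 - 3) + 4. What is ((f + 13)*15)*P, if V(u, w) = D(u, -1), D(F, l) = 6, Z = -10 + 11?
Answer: 27390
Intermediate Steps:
Z = 1
V(u, w) = 6
f = -2 (f = -6 + 4 = -2)
P = 166 (P = 6 - 1*(-160) = 6 + 160 = 166)
((f + 13)*15)*P = ((-2 + 13)*15)*166 = (11*15)*166 = 165*166 = 27390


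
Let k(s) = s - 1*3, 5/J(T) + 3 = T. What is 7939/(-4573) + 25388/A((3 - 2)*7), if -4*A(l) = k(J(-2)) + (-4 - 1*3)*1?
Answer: 2482941/269 ≈ 9230.3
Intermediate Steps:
J(T) = 5/(-3 + T)
k(s) = -3 + s (k(s) = s - 3 = -3 + s)
A(l) = 11/4 (A(l) = -((-3 + 5/(-3 - 2)) + (-4 - 1*3)*1)/4 = -((-3 + 5/(-5)) + (-4 - 3)*1)/4 = -((-3 + 5*(-1/5)) - 7*1)/4 = -((-3 - 1) - 7)/4 = -(-4 - 7)/4 = -1/4*(-11) = 11/4)
7939/(-4573) + 25388/A((3 - 2)*7) = 7939/(-4573) + 25388/(11/4) = 7939*(-1/4573) + 25388*(4/11) = -467/269 + 9232 = 2482941/269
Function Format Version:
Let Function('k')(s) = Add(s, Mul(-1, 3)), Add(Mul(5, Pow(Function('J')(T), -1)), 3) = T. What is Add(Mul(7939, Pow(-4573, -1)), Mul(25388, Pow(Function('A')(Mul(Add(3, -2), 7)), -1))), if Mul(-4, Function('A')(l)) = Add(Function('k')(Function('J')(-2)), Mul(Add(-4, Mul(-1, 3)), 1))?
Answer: Rational(2482941, 269) ≈ 9230.3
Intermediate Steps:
Function('J')(T) = Mul(5, Pow(Add(-3, T), -1))
Function('k')(s) = Add(-3, s) (Function('k')(s) = Add(s, -3) = Add(-3, s))
Function('A')(l) = Rational(11, 4) (Function('A')(l) = Mul(Rational(-1, 4), Add(Add(-3, Mul(5, Pow(Add(-3, -2), -1))), Mul(Add(-4, Mul(-1, 3)), 1))) = Mul(Rational(-1, 4), Add(Add(-3, Mul(5, Pow(-5, -1))), Mul(Add(-4, -3), 1))) = Mul(Rational(-1, 4), Add(Add(-3, Mul(5, Rational(-1, 5))), Mul(-7, 1))) = Mul(Rational(-1, 4), Add(Add(-3, -1), -7)) = Mul(Rational(-1, 4), Add(-4, -7)) = Mul(Rational(-1, 4), -11) = Rational(11, 4))
Add(Mul(7939, Pow(-4573, -1)), Mul(25388, Pow(Function('A')(Mul(Add(3, -2), 7)), -1))) = Add(Mul(7939, Pow(-4573, -1)), Mul(25388, Pow(Rational(11, 4), -1))) = Add(Mul(7939, Rational(-1, 4573)), Mul(25388, Rational(4, 11))) = Add(Rational(-467, 269), 9232) = Rational(2482941, 269)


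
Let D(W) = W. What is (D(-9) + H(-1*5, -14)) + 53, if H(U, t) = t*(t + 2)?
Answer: 212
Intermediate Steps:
H(U, t) = t*(2 + t)
(D(-9) + H(-1*5, -14)) + 53 = (-9 - 14*(2 - 14)) + 53 = (-9 - 14*(-12)) + 53 = (-9 + 168) + 53 = 159 + 53 = 212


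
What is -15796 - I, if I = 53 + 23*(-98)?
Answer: -13595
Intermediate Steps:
I = -2201 (I = 53 - 2254 = -2201)
-15796 - I = -15796 - 1*(-2201) = -15796 + 2201 = -13595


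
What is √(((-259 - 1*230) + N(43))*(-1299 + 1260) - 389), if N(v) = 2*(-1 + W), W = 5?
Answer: √18370 ≈ 135.54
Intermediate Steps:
N(v) = 8 (N(v) = 2*(-1 + 5) = 2*4 = 8)
√(((-259 - 1*230) + N(43))*(-1299 + 1260) - 389) = √(((-259 - 1*230) + 8)*(-1299 + 1260) - 389) = √(((-259 - 230) + 8)*(-39) - 389) = √((-489 + 8)*(-39) - 389) = √(-481*(-39) - 389) = √(18759 - 389) = √18370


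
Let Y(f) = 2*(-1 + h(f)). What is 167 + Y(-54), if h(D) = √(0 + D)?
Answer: 165 + 6*I*√6 ≈ 165.0 + 14.697*I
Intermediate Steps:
h(D) = √D
Y(f) = -2 + 2*√f (Y(f) = 2*(-1 + √f) = -2 + 2*√f)
167 + Y(-54) = 167 + (-2 + 2*√(-54)) = 167 + (-2 + 2*(3*I*√6)) = 167 + (-2 + 6*I*√6) = 165 + 6*I*√6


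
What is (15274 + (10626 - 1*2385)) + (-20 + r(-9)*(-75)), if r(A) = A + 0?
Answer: 24170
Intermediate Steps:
r(A) = A
(15274 + (10626 - 1*2385)) + (-20 + r(-9)*(-75)) = (15274 + (10626 - 1*2385)) + (-20 - 9*(-75)) = (15274 + (10626 - 2385)) + (-20 + 675) = (15274 + 8241) + 655 = 23515 + 655 = 24170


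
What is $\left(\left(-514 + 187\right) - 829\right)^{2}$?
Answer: $1336336$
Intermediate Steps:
$\left(\left(-514 + 187\right) - 829\right)^{2} = \left(-327 - 829\right)^{2} = \left(-1156\right)^{2} = 1336336$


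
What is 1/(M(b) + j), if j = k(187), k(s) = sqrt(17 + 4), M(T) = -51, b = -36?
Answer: -17/860 - sqrt(21)/2580 ≈ -0.021544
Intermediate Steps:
k(s) = sqrt(21)
j = sqrt(21) ≈ 4.5826
1/(M(b) + j) = 1/(-51 + sqrt(21))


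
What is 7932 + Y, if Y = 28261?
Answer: 36193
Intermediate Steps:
7932 + Y = 7932 + 28261 = 36193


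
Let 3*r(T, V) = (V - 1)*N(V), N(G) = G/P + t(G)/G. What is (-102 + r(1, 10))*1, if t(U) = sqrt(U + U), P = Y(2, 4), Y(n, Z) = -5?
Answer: -108 + 3*sqrt(5)/5 ≈ -106.66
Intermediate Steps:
P = -5
t(U) = sqrt(2)*sqrt(U) (t(U) = sqrt(2*U) = sqrt(2)*sqrt(U))
N(G) = -G/5 + sqrt(2)/sqrt(G) (N(G) = G/(-5) + (sqrt(2)*sqrt(G))/G = G*(-1/5) + sqrt(2)/sqrt(G) = -G/5 + sqrt(2)/sqrt(G))
r(T, V) = (-1 + V)*(-V/5 + sqrt(2)/sqrt(V))/3 (r(T, V) = ((V - 1)*(-V/5 + sqrt(2)/sqrt(V)))/3 = ((-1 + V)*(-V/5 + sqrt(2)/sqrt(V)))/3 = (-1 + V)*(-V/5 + sqrt(2)/sqrt(V))/3)
(-102 + r(1, 10))*1 = (-102 + (-1 + 10)*(-10**(3/2) + 5*sqrt(2))/(15*sqrt(10)))*1 = (-102 + (1/15)*(sqrt(10)/10)*9*(-10*sqrt(10) + 5*sqrt(2)))*1 = (-102 + 3*sqrt(10)*(-10*sqrt(10) + 5*sqrt(2))/50)*1 = -102 + 3*sqrt(10)*(-10*sqrt(10) + 5*sqrt(2))/50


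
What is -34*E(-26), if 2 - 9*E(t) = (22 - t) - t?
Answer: 272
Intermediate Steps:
E(t) = -20/9 + 2*t/9 (E(t) = 2/9 - ((22 - t) - t)/9 = 2/9 - (22 - 2*t)/9 = 2/9 + (-22/9 + 2*t/9) = -20/9 + 2*t/9)
-34*E(-26) = -34*(-20/9 + (2/9)*(-26)) = -34*(-20/9 - 52/9) = -34*(-8) = 272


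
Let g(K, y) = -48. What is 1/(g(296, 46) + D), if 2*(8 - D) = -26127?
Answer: 2/26047 ≈ 7.6784e-5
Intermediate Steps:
D = 26143/2 (D = 8 - ½*(-26127) = 8 + 26127/2 = 26143/2 ≈ 13072.)
1/(g(296, 46) + D) = 1/(-48 + 26143/2) = 1/(26047/2) = 2/26047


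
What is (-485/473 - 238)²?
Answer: 12782337481/223729 ≈ 57133.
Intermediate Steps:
(-485/473 - 238)² = (-113059/473)² = 12782337481/223729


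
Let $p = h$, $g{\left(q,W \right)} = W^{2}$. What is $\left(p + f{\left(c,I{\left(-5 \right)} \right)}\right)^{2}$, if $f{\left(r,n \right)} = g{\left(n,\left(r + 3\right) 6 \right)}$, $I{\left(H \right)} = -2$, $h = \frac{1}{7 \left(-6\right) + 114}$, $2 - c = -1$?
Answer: $\frac{8707315969}{5184} \approx 1.6797 \cdot 10^{6}$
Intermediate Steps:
$c = 3$ ($c = 2 - -1 = 2 + 1 = 3$)
$h = \frac{1}{72}$ ($h = \frac{1}{-42 + 114} = \frac{1}{72} \approx 0.013889$)
$f{\left(r,n \right)} = \left(18 + 6 r\right)^{2}$ ($f{\left(r,n \right)} = \left(\left(r + 3\right) 6\right)^{2} = \left(\left(3 + r\right) 6\right)^{2} = \left(18 + 6 r\right)^{2}$)
$p = \frac{1}{72} \approx 0.013889$
$\left(p + f{\left(c,I{\left(-5 \right)} \right)}\right)^{2} = \left(\frac{1}{72} + 36 \left(3 + 3\right)^{2}\right)^{2} = \left(\frac{1}{72} + 36 \cdot 6^{2}\right)^{2} = \left(\frac{1}{72} + 36 \cdot 36\right)^{2} = \left(\frac{1}{72} + 1296\right)^{2} = \left(\frac{93313}{72}\right)^{2} = \frac{8707315969}{5184}$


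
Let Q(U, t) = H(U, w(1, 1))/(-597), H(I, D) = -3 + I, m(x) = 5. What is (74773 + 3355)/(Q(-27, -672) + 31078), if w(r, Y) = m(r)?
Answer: 3886868/1546133 ≈ 2.5139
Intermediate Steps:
w(r, Y) = 5
Q(U, t) = 1/199 - U/597 (Q(U, t) = (-3 + U)/(-597) = (-3 + U)*(-1/597) = 1/199 - U/597)
(74773 + 3355)/(Q(-27, -672) + 31078) = (74773 + 3355)/((1/199 - 1/597*(-27)) + 31078) = 78128/((1/199 + 9/199) + 31078) = 78128/(10/199 + 31078) = 78128/(6184532/199) = 78128*(199/6184532) = 3886868/1546133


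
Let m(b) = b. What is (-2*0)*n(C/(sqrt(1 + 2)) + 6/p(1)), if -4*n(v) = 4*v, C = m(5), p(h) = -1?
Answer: 0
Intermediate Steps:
C = 5
n(v) = -v
(-2*0)*n(C/(sqrt(1 + 2)) + 6/p(1)) = (-2*0)*(-(5/(sqrt(1 + 2)) + 6/(-1))) = 0*(-(5/(sqrt(3)) + 6*(-1))) = 0*(-(5*(sqrt(3)/3) - 6)) = 0*(-(5*sqrt(3)/3 - 6)) = 0*(-(-6 + 5*sqrt(3)/3)) = 0*(6 - 5*sqrt(3)/3) = 0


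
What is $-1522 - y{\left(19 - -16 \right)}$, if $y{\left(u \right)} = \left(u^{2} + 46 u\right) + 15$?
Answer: $-4372$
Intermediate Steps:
$y{\left(u \right)} = 15 + u^{2} + 46 u$
$-1522 - y{\left(19 - -16 \right)} = -1522 - \left(15 + \left(19 - -16\right)^{2} + 46 \left(19 - -16\right)\right) = -1522 - \left(15 + \left(19 + 16\right)^{2} + 46 \left(19 + 16\right)\right) = -1522 - \left(15 + 35^{2} + 46 \cdot 35\right) = -1522 - \left(15 + 1225 + 1610\right) = -1522 - 2850 = -4372$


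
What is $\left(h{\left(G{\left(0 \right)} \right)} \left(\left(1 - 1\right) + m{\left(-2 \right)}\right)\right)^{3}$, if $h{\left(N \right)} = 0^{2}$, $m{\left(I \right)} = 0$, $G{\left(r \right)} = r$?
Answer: $0$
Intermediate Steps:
$h{\left(N \right)} = 0$
$\left(h{\left(G{\left(0 \right)} \right)} \left(\left(1 - 1\right) + m{\left(-2 \right)}\right)\right)^{3} = \left(0 \left(\left(1 - 1\right) + 0\right)\right)^{3} = \left(0 \left(0 + 0\right)\right)^{3} = \left(0 \cdot 0\right)^{3} = 0^{3} = 0$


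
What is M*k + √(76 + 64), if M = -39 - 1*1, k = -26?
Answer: 1040 + 2*√35 ≈ 1051.8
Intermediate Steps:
M = -40 (M = -39 - 1 = -40)
M*k + √(76 + 64) = -40*(-26) + √(76 + 64) = 1040 + √140 = 1040 + 2*√35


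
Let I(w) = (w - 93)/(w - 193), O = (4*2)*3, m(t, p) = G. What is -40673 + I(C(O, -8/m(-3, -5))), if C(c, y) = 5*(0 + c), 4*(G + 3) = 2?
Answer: -2969156/73 ≈ -40673.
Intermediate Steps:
G = -5/2 (G = -3 + (¼)*2 = -3 + ½ = -5/2 ≈ -2.5000)
m(t, p) = -5/2
O = 24 (O = 8*3 = 24)
C(c, y) = 5*c
I(w) = (-93 + w)/(-193 + w)
-40673 + I(C(O, -8/m(-3, -5))) = -40673 + (-93 + 5*24)/(-193 + 5*24) = -40673 + (-93 + 120)/(-193 + 120) = -40673 + 27/(-73) = -40673 - 1/73*27 = -40673 - 27/73 = -2969156/73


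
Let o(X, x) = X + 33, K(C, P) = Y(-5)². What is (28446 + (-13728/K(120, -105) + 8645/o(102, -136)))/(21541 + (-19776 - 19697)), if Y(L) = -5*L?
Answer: -480736219/302602500 ≈ -1.5887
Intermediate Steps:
K(C, P) = 625 (K(C, P) = (-5*(-5))² = 25² = 625)
o(X, x) = 33 + X
(28446 + (-13728/K(120, -105) + 8645/o(102, -136)))/(21541 + (-19776 - 19697)) = (28446 + (-13728/625 + 8645/(33 + 102)))/(21541 + (-19776 - 19697)) = (28446 + (-13728*1/625 + 8645/135))/(21541 - 39473) = (28446 + (-13728/625 + 8645*(1/135)))/(-17932) = (28446 + (-13728/625 + 1729/27))*(-1/17932) = (28446 + 709969/16875)*(-1/17932) = (480736219/16875)*(-1/17932) = -480736219/302602500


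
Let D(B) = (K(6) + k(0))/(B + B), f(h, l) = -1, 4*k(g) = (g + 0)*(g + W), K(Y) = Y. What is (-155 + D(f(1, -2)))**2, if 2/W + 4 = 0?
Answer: 24964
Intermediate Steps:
W = -1/2 (W = 2/(-4 + 0) = 2/(-4) = 2*(-1/4) = -1/2 ≈ -0.50000)
k(g) = g*(-1/2 + g)/4 (k(g) = ((g + 0)*(g - 1/2))/4 = (g*(-1/2 + g))/4 = g*(-1/2 + g)/4)
D(B) = 3/B (D(B) = (6 + (1/8)*0*(-1 + 2*0))/(B + B) = (6 + (1/8)*0*(-1 + 0))/((2*B)) = (6 + (1/8)*0*(-1))*(1/(2*B)) = (6 + 0)*(1/(2*B)) = 6*(1/(2*B)) = 3/B)
(-155 + D(f(1, -2)))**2 = (-155 + 3/(-1))**2 = (-155 + 3*(-1))**2 = (-155 - 3)**2 = (-158)**2 = 24964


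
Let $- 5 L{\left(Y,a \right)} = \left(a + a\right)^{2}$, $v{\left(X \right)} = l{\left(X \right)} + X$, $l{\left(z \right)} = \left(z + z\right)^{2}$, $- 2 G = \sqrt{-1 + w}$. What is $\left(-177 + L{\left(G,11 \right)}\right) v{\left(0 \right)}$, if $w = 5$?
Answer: $0$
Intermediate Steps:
$G = -1$ ($G = - \frac{\sqrt{-1 + 5}}{2} = - \frac{\sqrt{4}}{2} = \left(- \frac{1}{2}\right) 2 = -1$)
$l{\left(z \right)} = 4 z^{2}$ ($l{\left(z \right)} = \left(2 z\right)^{2} = 4 z^{2}$)
$v{\left(X \right)} = X + 4 X^{2}$ ($v{\left(X \right)} = 4 X^{2} + X = X + 4 X^{2}$)
$L{\left(Y,a \right)} = - \frac{4 a^{2}}{5}$ ($L{\left(Y,a \right)} = - \frac{\left(a + a\right)^{2}}{5} = - \frac{\left(2 a\right)^{2}}{5} = - \frac{4 a^{2}}{5}$)
$\left(-177 + L{\left(G,11 \right)}\right) v{\left(0 \right)} = \left(-177 - \frac{4 \cdot 11^{2}}{5}\right) 0 \left(1 + 4 \cdot 0\right) = \left(-177 - \frac{484}{5}\right) 0 \left(1 + 0\right) = \left(-177 - \frac{484}{5}\right) 0 \cdot 1 = \left(- \frac{1369}{5}\right) 0 = 0$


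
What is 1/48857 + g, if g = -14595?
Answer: -713067914/48857 ≈ -14595.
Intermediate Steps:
1/48857 + g = 1/48857 - 14595 = -713067914/48857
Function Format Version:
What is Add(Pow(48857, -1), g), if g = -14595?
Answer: Rational(-713067914, 48857) ≈ -14595.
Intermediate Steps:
Add(Pow(48857, -1), g) = Add(Pow(48857, -1), -14595) = Add(Rational(1, 48857), -14595) = Rational(-713067914, 48857)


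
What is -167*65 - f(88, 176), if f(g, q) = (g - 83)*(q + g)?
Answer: -12175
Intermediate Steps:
f(g, q) = (-83 + g)*(g + q)
-167*65 - f(88, 176) = -167*65 - (88**2 - 83*88 - 83*176 + 88*176) = -10855 - (7744 - 7304 - 14608 + 15488) = -10855 - 1*1320 = -10855 - 1320 = -12175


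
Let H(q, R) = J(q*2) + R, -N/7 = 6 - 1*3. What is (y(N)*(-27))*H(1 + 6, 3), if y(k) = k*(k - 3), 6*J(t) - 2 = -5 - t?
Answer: -2268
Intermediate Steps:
N = -21 (N = -7*(6 - 1*3) = -7*(6 - 3) = -7*3 = -21)
J(t) = -½ - t/6 (J(t) = ⅓ + (-5 - t)/6 = ⅓ + (-⅚ - t/6) = -½ - t/6)
y(k) = k*(-3 + k)
H(q, R) = -½ + R - q/3 (H(q, R) = (-½ - q*2/6) + R = (-½ - q/3) + R = -½ + R - q/3)
(y(N)*(-27))*H(1 + 6, 3) = (-21*(-3 - 21)*(-27))*(-½ + 3 - (1 + 6)/3) = (-21*(-24)*(-27))*(-½ + 3 - ⅓*7) = (504*(-27))*(-½ + 3 - 7/3) = -13608*⅙ = -2268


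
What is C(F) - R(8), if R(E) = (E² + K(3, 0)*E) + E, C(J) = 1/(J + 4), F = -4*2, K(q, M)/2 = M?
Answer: -289/4 ≈ -72.250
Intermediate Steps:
K(q, M) = 2*M
F = -8
C(J) = 1/(4 + J)
R(E) = E + E² (R(E) = (E² + (2*0)*E) + E = (E² + 0*E) + E = (E² + 0) + E = E² + E = E + E²)
C(F) - R(8) = 1/(4 - 8) - 8*(1 + 8) = 1/(-4) - 8*9 = -¼ - 1*72 = -¼ - 72 = -289/4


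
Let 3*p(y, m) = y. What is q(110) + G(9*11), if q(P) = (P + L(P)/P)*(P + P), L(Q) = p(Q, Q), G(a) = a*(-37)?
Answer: 61831/3 ≈ 20610.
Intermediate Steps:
p(y, m) = y/3
G(a) = -37*a
L(Q) = Q/3
q(P) = 2*P*(1/3 + P) (q(P) = (P + (P/3)/P)*(P + P) = (P + 1/3)*(2*P) = (1/3 + P)*(2*P) = 2*P*(1/3 + P))
q(110) + G(9*11) = (2/3)*110*(1 + 3*110) - 333*11 = (2/3)*110*(1 + 330) - 37*99 = (2/3)*110*331 - 3663 = 72820/3 - 3663 = 61831/3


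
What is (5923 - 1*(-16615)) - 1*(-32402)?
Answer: 54940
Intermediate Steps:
(5923 - 1*(-16615)) - 1*(-32402) = (5923 + 16615) + 32402 = 22538 + 32402 = 54940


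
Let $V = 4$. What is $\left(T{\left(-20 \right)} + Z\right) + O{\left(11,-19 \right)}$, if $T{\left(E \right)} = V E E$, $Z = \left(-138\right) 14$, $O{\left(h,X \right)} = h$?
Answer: $-321$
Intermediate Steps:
$Z = -1932$
$T{\left(E \right)} = 4 E^{2}$ ($T{\left(E \right)} = 4 E E = 4 E^{2}$)
$\left(T{\left(-20 \right)} + Z\right) + O{\left(11,-19 \right)} = \left(4 \left(-20\right)^{2} - 1932\right) + 11 = \left(4 \cdot 400 - 1932\right) + 11 = \left(1600 - 1932\right) + 11 = -332 + 11 = -321$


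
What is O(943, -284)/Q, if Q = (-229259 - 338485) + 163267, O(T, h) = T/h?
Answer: 943/114871468 ≈ 8.2092e-6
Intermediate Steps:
Q = -404477 (Q = -567744 + 163267 = -404477)
O(943, -284)/Q = (943/(-284))/(-404477) = (943*(-1/284))*(-1/404477) = -943/284*(-1/404477) = 943/114871468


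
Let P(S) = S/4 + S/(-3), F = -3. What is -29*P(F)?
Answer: -29/4 ≈ -7.2500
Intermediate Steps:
P(S) = -S/12 (P(S) = S*(¼) + S*(-⅓) = S/4 - S/3 = -S/12)
-29*P(F) = -(-29)*(-3)/12 = -29*¼ = -29/4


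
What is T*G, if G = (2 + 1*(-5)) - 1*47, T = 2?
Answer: -100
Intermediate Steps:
G = -50 (G = (2 - 5) - 47 = -3 - 47 = -50)
T*G = 2*(-50) = -100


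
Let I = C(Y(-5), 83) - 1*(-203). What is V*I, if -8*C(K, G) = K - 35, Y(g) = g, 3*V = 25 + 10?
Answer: 7280/3 ≈ 2426.7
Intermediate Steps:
V = 35/3 (V = (25 + 10)/3 = (⅓)*35 = 35/3 ≈ 11.667)
C(K, G) = 35/8 - K/8 (C(K, G) = -(K - 35)/8 = -(-35 + K)/8 = 35/8 - K/8)
I = 208 (I = (35/8 - ⅛*(-5)) - 1*(-203) = (35/8 + 5/8) + 203 = 5 + 203 = 208)
V*I = (35/3)*208 = 7280/3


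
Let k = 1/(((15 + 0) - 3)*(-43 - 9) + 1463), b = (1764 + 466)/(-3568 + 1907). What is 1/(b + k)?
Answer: -1393579/1869309 ≈ -0.74550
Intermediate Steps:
b = -2230/1661 (b = 2230/(-1661) = 2230*(-1/1661) = -2230/1661 ≈ -1.3426)
k = 1/839 (k = 1/((15 - 3)*(-52) + 1463) = 1/(12*(-52) + 1463) = 1/(-624 + 1463) = 1/839 ≈ 0.0011919)
1/(b + k) = 1/(-2230/1661 + 1/839) = 1/(-1869309/1393579) = -1393579/1869309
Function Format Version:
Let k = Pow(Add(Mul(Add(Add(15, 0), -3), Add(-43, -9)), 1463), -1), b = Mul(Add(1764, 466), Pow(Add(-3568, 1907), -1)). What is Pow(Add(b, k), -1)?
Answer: Rational(-1393579, 1869309) ≈ -0.74550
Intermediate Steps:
b = Rational(-2230, 1661) (b = Mul(2230, Pow(-1661, -1)) = Mul(2230, Rational(-1, 1661)) = Rational(-2230, 1661) ≈ -1.3426)
k = Rational(1, 839) (k = Pow(Add(Mul(Add(15, -3), -52), 1463), -1) = Pow(Add(Mul(12, -52), 1463), -1) = Pow(Add(-624, 1463), -1) = Pow(839, -1) = Rational(1, 839) ≈ 0.0011919)
Pow(Add(b, k), -1) = Pow(Add(Rational(-2230, 1661), Rational(1, 839)), -1) = Pow(Rational(-1869309, 1393579), -1) = Rational(-1393579, 1869309)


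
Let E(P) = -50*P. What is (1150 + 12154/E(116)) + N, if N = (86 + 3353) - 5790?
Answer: -3488977/2900 ≈ -1203.1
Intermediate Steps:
N = -2351 (N = 3439 - 5790 = -2351)
(1150 + 12154/E(116)) + N = (1150 + 12154/((-50*116))) - 2351 = (1150 + 12154/(-5800)) - 2351 = (1150 + 12154*(-1/5800)) - 2351 = (1150 - 6077/2900) - 2351 = 3328923/2900 - 2351 = -3488977/2900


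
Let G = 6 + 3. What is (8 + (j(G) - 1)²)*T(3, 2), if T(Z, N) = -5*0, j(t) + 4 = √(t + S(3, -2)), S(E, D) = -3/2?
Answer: 0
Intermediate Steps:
S(E, D) = -3/2 (S(E, D) = -3*½ = -3/2)
G = 9
j(t) = -4 + √(-3/2 + t) (j(t) = -4 + √(t - 3/2) = -4 + √(-3/2 + t))
T(Z, N) = 0
(8 + (j(G) - 1)²)*T(3, 2) = (8 + ((-4 + √(-6 + 4*9)/2) - 1)²)*0 = (8 + ((-4 + √(-6 + 36)/2) - 1)²)*0 = (8 + ((-4 + √30/2) - 1)²)*0 = (8 + (-5 + √30/2)²)*0 = 0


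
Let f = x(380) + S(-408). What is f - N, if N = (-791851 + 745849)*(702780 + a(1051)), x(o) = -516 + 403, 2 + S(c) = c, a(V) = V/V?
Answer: 32329331039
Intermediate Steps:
a(V) = 1
S(c) = -2 + c
x(o) = -113
f = -523 (f = -113 + (-2 - 408) = -113 - 410 = -523)
N = -32329331562 (N = (-791851 + 745849)*(702780 + 1) = -46002*702781 = -32329331562)
f - N = -523 - 1*(-32329331562) = -523 + 32329331562 = 32329331039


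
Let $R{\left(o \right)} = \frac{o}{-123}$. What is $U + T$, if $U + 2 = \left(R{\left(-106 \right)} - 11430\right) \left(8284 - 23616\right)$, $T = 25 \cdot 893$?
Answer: $\frac{21556226017}{123} \approx 1.7525 \cdot 10^{8}$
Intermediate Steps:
$T = 22325$
$R{\left(o \right)} = - \frac{o}{123}$ ($R{\left(o \right)} = o \left(- \frac{1}{123}\right) = - \frac{o}{123}$)
$U = \frac{21553480042}{123}$ ($U = -2 + \left(\left(- \frac{1}{123}\right) \left(-106\right) - 11430\right) \left(8284 - 23616\right) = -2 + \left(\frac{106}{123} - 11430\right) \left(-15332\right) = -2 - - \frac{21553480288}{123} = -2 + \frac{21553480288}{123} = \frac{21553480042}{123} \approx 1.7523 \cdot 10^{8}$)
$U + T = \frac{21553480042}{123} + 22325 = \frac{21556226017}{123}$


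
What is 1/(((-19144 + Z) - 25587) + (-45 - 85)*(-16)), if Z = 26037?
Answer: -1/16614 ≈ -6.0190e-5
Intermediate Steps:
1/(((-19144 + Z) - 25587) + (-45 - 85)*(-16)) = 1/(((-19144 + 26037) - 25587) + (-45 - 85)*(-16)) = 1/((6893 - 25587) - 130*(-16)) = 1/(-18694 + 2080) = 1/(-16614) = -1/16614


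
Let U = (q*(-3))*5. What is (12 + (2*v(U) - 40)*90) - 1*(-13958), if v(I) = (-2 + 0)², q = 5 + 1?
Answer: 11090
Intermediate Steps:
q = 6
U = -90 (U = (6*(-3))*5 = -18*5 = -90)
v(I) = 4 (v(I) = (-2)² = 4)
(12 + (2*v(U) - 40)*90) - 1*(-13958) = (12 + (2*4 - 40)*90) - 1*(-13958) = (12 + (8 - 40)*90) + 13958 = (12 - 32*90) + 13958 = (12 - 2880) + 13958 = -2868 + 13958 = 11090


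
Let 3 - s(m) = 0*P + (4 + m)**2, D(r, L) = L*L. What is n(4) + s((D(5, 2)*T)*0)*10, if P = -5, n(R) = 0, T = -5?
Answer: -130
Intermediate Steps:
D(r, L) = L**2
s(m) = 3 - (4 + m)**2 (s(m) = 3 - (0*(-5) + (4 + m)**2) = 3 - (0 + (4 + m)**2) = 3 - (4 + m)**2)
n(4) + s((D(5, 2)*T)*0)*10 = 0 + (3 - (4 + (2**2*(-5))*0)**2)*10 = 0 + (3 - (4 + (4*(-5))*0)**2)*10 = 0 + (3 - (4 - 20*0)**2)*10 = 0 + (3 - (4 + 0)**2)*10 = 0 + (3 - 1*4**2)*10 = 0 + (3 - 1*16)*10 = 0 + (3 - 16)*10 = 0 - 13*10 = 0 - 130 = -130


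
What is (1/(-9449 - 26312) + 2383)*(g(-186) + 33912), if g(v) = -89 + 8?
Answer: 2883025787922/35761 ≈ 8.0619e+7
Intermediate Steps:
g(v) = -81
(1/(-9449 - 26312) + 2383)*(g(-186) + 33912) = (1/(-9449 - 26312) + 2383)*(-81 + 33912) = (1/(-35761) + 2383)*33831 = (-1/35761 + 2383)*33831 = (85218462/35761)*33831 = 2883025787922/35761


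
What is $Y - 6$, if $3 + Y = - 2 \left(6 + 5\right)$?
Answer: $-31$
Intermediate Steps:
$Y = -25$ ($Y = -3 - 2 \left(6 + 5\right) = -3 - 22 = -25$)
$Y - 6 = -25 - 6 = -31$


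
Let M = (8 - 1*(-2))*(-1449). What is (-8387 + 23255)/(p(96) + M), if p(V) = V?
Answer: -2478/2399 ≈ -1.0329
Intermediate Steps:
M = -14490 (M = (8 + 2)*(-1449) = 10*(-1449) = -14490)
(-8387 + 23255)/(p(96) + M) = (-8387 + 23255)/(96 - 14490) = 14868/(-14394) = 14868*(-1/14394) = -2478/2399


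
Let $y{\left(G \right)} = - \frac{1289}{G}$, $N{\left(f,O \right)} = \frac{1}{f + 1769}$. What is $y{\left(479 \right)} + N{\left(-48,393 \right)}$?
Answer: $- \frac{2217890}{824359} \approx -2.6904$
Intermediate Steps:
$N{\left(f,O \right)} = \frac{1}{1769 + f}$
$y{\left(479 \right)} + N{\left(-48,393 \right)} = - \frac{1289}{479} + \frac{1}{1769 - 48} = \left(-1289\right) \frac{1}{479} + \frac{1}{1721} = - \frac{1289}{479} + \frac{1}{1721} = - \frac{2217890}{824359}$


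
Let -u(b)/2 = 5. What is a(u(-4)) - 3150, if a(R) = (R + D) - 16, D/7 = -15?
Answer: -3281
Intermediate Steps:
D = -105 (D = 7*(-15) = -105)
u(b) = -10 (u(b) = -2*5 = -10)
a(R) = -121 + R (a(R) = (R - 105) - 16 = (-105 + R) - 16 = -121 + R)
a(u(-4)) - 3150 = (-121 - 10) - 3150 = -131 - 3150 = -3281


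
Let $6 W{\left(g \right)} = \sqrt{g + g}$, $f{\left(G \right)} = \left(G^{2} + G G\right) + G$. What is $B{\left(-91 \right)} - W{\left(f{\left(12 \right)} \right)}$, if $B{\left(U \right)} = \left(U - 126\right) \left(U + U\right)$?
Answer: $39494 - \frac{5 \sqrt{6}}{3} \approx 39490.0$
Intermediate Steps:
$B{\left(U \right)} = 2 U \left(-126 + U\right)$ ($B{\left(U \right)} = \left(-126 + U\right) 2 U = 2 U \left(-126 + U\right)$)
$f{\left(G \right)} = G + 2 G^{2}$ ($f{\left(G \right)} = \left(G^{2} + G^{2}\right) + G = 2 G^{2} + G = G + 2 G^{2}$)
$W{\left(g \right)} = \frac{\sqrt{2} \sqrt{g}}{6}$ ($W{\left(g \right)} = \frac{\sqrt{g + g}}{6} = \frac{\sqrt{2 g}}{6} = \frac{\sqrt{2} \sqrt{g}}{6}$)
$B{\left(-91 \right)} - W{\left(f{\left(12 \right)} \right)} = 2 \left(-91\right) \left(-126 - 91\right) - \frac{\sqrt{2} \sqrt{12 \left(1 + 2 \cdot 12\right)}}{6} = 2 \left(-91\right) \left(-217\right) - \frac{\sqrt{2} \sqrt{12 \left(1 + 24\right)}}{6} = 39494 - \frac{\sqrt{2} \sqrt{12 \cdot 25}}{6} = 39494 - \frac{\sqrt{2} \sqrt{300}}{6} = 39494 - \frac{\sqrt{2} \cdot 10 \sqrt{3}}{6} = 39494 - \frac{5 \sqrt{6}}{3}$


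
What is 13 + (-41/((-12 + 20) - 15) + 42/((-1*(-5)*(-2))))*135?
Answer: 1657/7 ≈ 236.71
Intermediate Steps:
13 + (-41/((-12 + 20) - 15) + 42/((-1*(-5)*(-2))))*135 = 13 + (-41/(8 - 15) + 42/((5*(-2))))*135 = 13 + (-41/(-7) + 42/(-10))*135 = 13 + (-41*(-1/7) + 42*(-1/10))*135 = 13 + (41/7 - 21/5)*135 = 13 + (58/35)*135 = 13 + 1566/7 = 1657/7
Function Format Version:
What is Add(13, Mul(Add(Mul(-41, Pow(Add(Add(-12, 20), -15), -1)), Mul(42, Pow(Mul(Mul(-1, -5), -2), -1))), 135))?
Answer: Rational(1657, 7) ≈ 236.71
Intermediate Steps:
Add(13, Mul(Add(Mul(-41, Pow(Add(Add(-12, 20), -15), -1)), Mul(42, Pow(Mul(Mul(-1, -5), -2), -1))), 135)) = Add(13, Mul(Add(Mul(-41, Pow(Add(8, -15), -1)), Mul(42, Pow(Mul(5, -2), -1))), 135)) = Add(13, Mul(Add(Mul(-41, Pow(-7, -1)), Mul(42, Pow(-10, -1))), 135)) = Add(13, Mul(Add(Mul(-41, Rational(-1, 7)), Mul(42, Rational(-1, 10))), 135)) = Add(13, Mul(Add(Rational(41, 7), Rational(-21, 5)), 135)) = Add(13, Mul(Rational(58, 35), 135)) = Add(13, Rational(1566, 7)) = Rational(1657, 7)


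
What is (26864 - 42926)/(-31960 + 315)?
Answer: 16062/31645 ≈ 0.50757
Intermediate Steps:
(26864 - 42926)/(-31960 + 315) = -16062/(-31645) = -16062*(-1/31645) = 16062/31645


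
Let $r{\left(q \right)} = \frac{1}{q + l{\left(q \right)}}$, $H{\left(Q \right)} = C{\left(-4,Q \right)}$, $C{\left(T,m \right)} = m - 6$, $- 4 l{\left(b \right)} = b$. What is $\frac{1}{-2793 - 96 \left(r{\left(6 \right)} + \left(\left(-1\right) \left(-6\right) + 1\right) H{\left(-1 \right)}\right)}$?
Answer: $\frac{3}{5669} \approx 0.00052919$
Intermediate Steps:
$l{\left(b \right)} = - \frac{b}{4}$
$C{\left(T,m \right)} = -6 + m$ ($C{\left(T,m \right)} = m - 6 = -6 + m$)
$H{\left(Q \right)} = -6 + Q$
$r{\left(q \right)} = \frac{4}{3 q}$ ($r{\left(q \right)} = \frac{1}{q - \frac{q}{4}} = \frac{1}{\frac{3}{4} q} = \frac{4}{3 q}$)
$\frac{1}{-2793 - 96 \left(r{\left(6 \right)} + \left(\left(-1\right) \left(-6\right) + 1\right) H{\left(-1 \right)}\right)} = \frac{1}{-2793 - 96 \left(\frac{4}{3 \cdot 6} + \left(\left(-1\right) \left(-6\right) + 1\right) \left(-6 - 1\right)\right)} = \frac{1}{-2793 - 96 \left(\frac{4}{3} \cdot \frac{1}{6} + \left(6 + 1\right) \left(-7\right)\right)} = \frac{1}{-2793 - 96 \left(\frac{2}{9} + 7 \left(-7\right)\right)} = \frac{1}{-2793 - 96 \left(\frac{2}{9} - 49\right)} = \frac{1}{-2793 - - \frac{14048}{3}} = \frac{1}{-2793 + \frac{14048}{3}} = \frac{1}{\frac{5669}{3}} = \frac{3}{5669}$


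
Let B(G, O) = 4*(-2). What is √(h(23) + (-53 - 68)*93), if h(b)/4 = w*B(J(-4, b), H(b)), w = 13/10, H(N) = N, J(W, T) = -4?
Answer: I*√282365/5 ≈ 106.28*I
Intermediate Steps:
B(G, O) = -8
w = 13/10 (w = 13*(⅒) = 13/10 ≈ 1.3000)
h(b) = -208/5 (h(b) = 4*((13/10)*(-8)) = 4*(-52/5) = -208/5)
√(h(23) + (-53 - 68)*93) = √(-208/5 + (-53 - 68)*93) = √(-208/5 - 121*93) = √(-208/5 - 11253) = √(-56473/5) = I*√282365/5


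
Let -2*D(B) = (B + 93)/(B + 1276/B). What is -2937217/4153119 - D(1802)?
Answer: -490095213031/2698264801824 ≈ -0.18163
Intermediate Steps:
D(B) = -(93 + B)/(2*(B + 1276/B)) (D(B) = -(B + 93)/(2*(B + 1276/B)) = -(93 + B)/(2*(B + 1276/B)))
-2937217/4153119 - D(1802) = -2937217/4153119 - (-1)*1802*(93 + 1802)/(2552 + 2*1802**2) = -2937217*1/4153119 - (-1)*1802*1895/(2552 + 2*3247204) = -2937217/4153119 - (-1)*1802*1895/(2552 + 6494408) = -2937217/4153119 - (-1)*1802*1895/6496960 = -2937217/4153119 - 1*(-341479/649696) = -2937217/4153119 + 341479/649696 = -490095213031/2698264801824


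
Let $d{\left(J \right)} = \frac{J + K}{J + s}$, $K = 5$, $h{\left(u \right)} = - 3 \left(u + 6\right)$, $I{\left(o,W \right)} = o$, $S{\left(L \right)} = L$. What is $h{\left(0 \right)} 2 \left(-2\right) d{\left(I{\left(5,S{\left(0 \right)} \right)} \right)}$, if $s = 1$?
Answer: $120$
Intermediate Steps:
$h{\left(u \right)} = -18 - 3 u$ ($h{\left(u \right)} = - 3 \left(6 + u\right) = -18 - 3 u$)
$d{\left(J \right)} = \frac{5 + J}{1 + J}$ ($d{\left(J \right)} = \frac{J + 5}{J + 1} = \frac{5 + J}{1 + J}$)
$h{\left(0 \right)} 2 \left(-2\right) d{\left(I{\left(5,S{\left(0 \right)} \right)} \right)} = \left(-18 - 0\right) 2 \left(-2\right) \frac{5 + 5}{1 + 5} = \left(-18 + 0\right) \left(- 4 \cdot \frac{1}{6} \cdot 10\right) = - 18 \left(- 4 \cdot \frac{1}{6} \cdot 10\right) = - 18 \left(\left(-4\right) \frac{5}{3}\right) = \left(-18\right) \left(- \frac{20}{3}\right) = 120$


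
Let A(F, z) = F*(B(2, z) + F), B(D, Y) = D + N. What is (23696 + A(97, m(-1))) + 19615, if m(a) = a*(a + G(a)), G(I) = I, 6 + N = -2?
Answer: 52138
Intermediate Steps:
N = -8 (N = -6 - 2 = -8)
m(a) = 2*a² (m(a) = a*(a + a) = a*(2*a) = 2*a²)
B(D, Y) = -8 + D (B(D, Y) = D - 8 = -8 + D)
A(F, z) = F*(-6 + F) (A(F, z) = F*((-8 + 2) + F) = F*(-6 + F))
(23696 + A(97, m(-1))) + 19615 = (23696 + 97*(-6 + 97)) + 19615 = (23696 + 97*91) + 19615 = (23696 + 8827) + 19615 = 32523 + 19615 = 52138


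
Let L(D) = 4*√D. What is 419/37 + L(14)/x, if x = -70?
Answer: 419/37 - 2*√14/35 ≈ 11.111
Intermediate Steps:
419/37 + L(14)/x = 419/37 + (4*√14)/(-70) = 419*(1/37) + (4*√14)*(-1/70) = 419/37 - 2*√14/35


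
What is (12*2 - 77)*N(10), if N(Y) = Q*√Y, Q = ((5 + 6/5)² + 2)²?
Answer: -54172413*√10/625 ≈ -2.7409e+5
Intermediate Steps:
Q = 1022121/625 (Q = ((5 + 6*(⅕))² + 2)² = ((5 + 6/5)² + 2)² = ((31/5)² + 2)² = (961/25 + 2)² = (1011/25)² = 1022121/625 ≈ 1635.4)
N(Y) = 1022121*√Y/625
(12*2 - 77)*N(10) = (12*2 - 77)*(1022121*√10/625) = (24 - 77)*(1022121*√10/625) = -54172413*√10/625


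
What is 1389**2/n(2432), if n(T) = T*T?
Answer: 1929321/5914624 ≈ 0.32620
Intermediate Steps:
n(T) = T**2
1389**2/n(2432) = 1389**2/(2432**2) = 1929321/5914624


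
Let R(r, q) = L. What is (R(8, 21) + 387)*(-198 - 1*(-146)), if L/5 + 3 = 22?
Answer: -25064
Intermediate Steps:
L = 95 (L = -15 + 5*22 = -15 + 110 = 95)
R(r, q) = 95
(R(8, 21) + 387)*(-198 - 1*(-146)) = (95 + 387)*(-198 - 1*(-146)) = 482*(-198 + 146) = 482*(-52) = -25064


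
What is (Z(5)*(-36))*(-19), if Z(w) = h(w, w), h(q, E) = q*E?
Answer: 17100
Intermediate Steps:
h(q, E) = E*q
Z(w) = w² (Z(w) = w*w = w²)
(Z(5)*(-36))*(-19) = (5²*(-36))*(-19) = (25*(-36))*(-19) = -900*(-19) = 17100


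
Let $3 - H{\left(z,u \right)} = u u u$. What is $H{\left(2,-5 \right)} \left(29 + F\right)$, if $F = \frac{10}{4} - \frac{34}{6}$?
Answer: $\frac{9920}{3} \approx 3306.7$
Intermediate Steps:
$F = - \frac{19}{6}$ ($F = 10 \cdot \frac{1}{4} - \frac{17}{3} = \frac{5}{2} - \frac{17}{3} = - \frac{19}{6} \approx -3.1667$)
$H{\left(z,u \right)} = 3 - u^{3}$ ($H{\left(z,u \right)} = 3 - u u u = 3 - u^{2} u = 3 - u^{3}$)
$H{\left(2,-5 \right)} \left(29 + F\right) = \left(3 - \left(-5\right)^{3}\right) \left(29 - \frac{19}{6}\right) = \left(3 - -125\right) \frac{155}{6} = \left(3 + 125\right) \frac{155}{6} = 128 \cdot \frac{155}{6} = \frac{9920}{3}$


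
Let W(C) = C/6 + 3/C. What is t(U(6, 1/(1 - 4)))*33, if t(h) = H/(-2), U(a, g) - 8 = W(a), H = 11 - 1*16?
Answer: 165/2 ≈ 82.500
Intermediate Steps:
H = -5 (H = 11 - 16 = -5)
W(C) = 3/C + C/6 (W(C) = C*(⅙) + 3/C = C/6 + 3/C = 3/C + C/6)
U(a, g) = 8 + 3/a + a/6 (U(a, g) = 8 + (3/a + a/6) = 8 + 3/a + a/6)
t(h) = 5/2 (t(h) = -5/(-2) = -5*(-½) = 5/2)
t(U(6, 1/(1 - 4)))*33 = (5/2)*33 = 165/2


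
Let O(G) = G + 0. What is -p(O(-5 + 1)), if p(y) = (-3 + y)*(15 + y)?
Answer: 77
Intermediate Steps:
O(G) = G
-p(O(-5 + 1)) = -(-45 + (-5 + 1)² + 12*(-5 + 1)) = -(-45 + (-4)² + 12*(-4)) = -(-45 + 16 - 48) = -1*(-77) = 77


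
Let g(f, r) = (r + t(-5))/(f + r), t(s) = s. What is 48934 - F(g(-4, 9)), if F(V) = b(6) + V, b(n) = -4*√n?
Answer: 244666/5 + 4*√6 ≈ 48943.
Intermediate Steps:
g(f, r) = (-5 + r)/(f + r) (g(f, r) = (r - 5)/(f + r) = (-5 + r)/(f + r))
F(V) = V - 4*√6 (F(V) = -4*√6 + V = V - 4*√6)
48934 - F(g(-4, 9)) = 48934 - ((-5 + 9)/(-4 + 9) - 4*√6) = 48934 - (4/5 - 4*√6) = 48934 - ((⅕)*4 - 4*√6) = 48934 - (⅘ - 4*√6) = 48934 + (-⅘ + 4*√6) = 244666/5 + 4*√6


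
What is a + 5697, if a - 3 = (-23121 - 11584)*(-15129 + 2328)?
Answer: 444264405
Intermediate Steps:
a = 444258708 (a = 3 + (-23121 - 11584)*(-15129 + 2328) = 3 - 34705*(-12801) = 3 + 444258705 = 444258708)
a + 5697 = 444258708 + 5697 = 444264405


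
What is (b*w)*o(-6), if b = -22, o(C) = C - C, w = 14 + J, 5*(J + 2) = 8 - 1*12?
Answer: 0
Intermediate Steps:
J = -14/5 (J = -2 + (8 - 1*12)/5 = -2 + (8 - 12)/5 = -2 + (⅕)*(-4) = -2 - ⅘ = -14/5 ≈ -2.8000)
w = 56/5 (w = 14 - 14/5 = 56/5 ≈ 11.200)
o(C) = 0
(b*w)*o(-6) = -22*56/5*0 = -1232/5*0 = 0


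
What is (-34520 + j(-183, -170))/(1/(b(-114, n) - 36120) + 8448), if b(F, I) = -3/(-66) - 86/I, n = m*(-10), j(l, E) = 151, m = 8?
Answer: -546202699283/134258209096 ≈ -4.0683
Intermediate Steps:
n = -80 (n = 8*(-10) = -80)
b(F, I) = 1/22 - 86/I (b(F, I) = -3*(-1/66) - 86/I = 1/22 - 86/I)
(-34520 + j(-183, -170))/(1/(b(-114, n) - 36120) + 8448) = (-34520 + 151)/(1/((1/22)*(-1892 - 80)/(-80) - 36120) + 8448) = -34369/(1/((1/22)*(-1/80)*(-1972) - 36120) + 8448) = -34369/(1/(493/440 - 36120) + 8448) = -34369/(1/(-15892307/440) + 8448) = -34369/(-440/15892307 + 8448) = -34369/134258209096/15892307 = -34369*15892307/134258209096 = -546202699283/134258209096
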